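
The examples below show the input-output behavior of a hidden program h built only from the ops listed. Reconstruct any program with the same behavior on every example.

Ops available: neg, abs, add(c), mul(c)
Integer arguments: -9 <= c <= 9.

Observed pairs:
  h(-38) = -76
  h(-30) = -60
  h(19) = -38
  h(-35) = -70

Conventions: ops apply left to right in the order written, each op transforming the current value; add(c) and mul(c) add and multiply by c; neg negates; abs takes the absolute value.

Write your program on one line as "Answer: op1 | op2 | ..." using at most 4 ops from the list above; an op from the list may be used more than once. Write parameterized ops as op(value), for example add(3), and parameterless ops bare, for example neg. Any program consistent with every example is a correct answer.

neg | abs | mul(-2)

Check, running the answer program on each example:
  -38 -> 38 -> 38 -> -76
  -30 -> 30 -> 30 -> -60
  19 -> -19 -> 19 -> -38
  -35 -> 35 -> 35 -> -70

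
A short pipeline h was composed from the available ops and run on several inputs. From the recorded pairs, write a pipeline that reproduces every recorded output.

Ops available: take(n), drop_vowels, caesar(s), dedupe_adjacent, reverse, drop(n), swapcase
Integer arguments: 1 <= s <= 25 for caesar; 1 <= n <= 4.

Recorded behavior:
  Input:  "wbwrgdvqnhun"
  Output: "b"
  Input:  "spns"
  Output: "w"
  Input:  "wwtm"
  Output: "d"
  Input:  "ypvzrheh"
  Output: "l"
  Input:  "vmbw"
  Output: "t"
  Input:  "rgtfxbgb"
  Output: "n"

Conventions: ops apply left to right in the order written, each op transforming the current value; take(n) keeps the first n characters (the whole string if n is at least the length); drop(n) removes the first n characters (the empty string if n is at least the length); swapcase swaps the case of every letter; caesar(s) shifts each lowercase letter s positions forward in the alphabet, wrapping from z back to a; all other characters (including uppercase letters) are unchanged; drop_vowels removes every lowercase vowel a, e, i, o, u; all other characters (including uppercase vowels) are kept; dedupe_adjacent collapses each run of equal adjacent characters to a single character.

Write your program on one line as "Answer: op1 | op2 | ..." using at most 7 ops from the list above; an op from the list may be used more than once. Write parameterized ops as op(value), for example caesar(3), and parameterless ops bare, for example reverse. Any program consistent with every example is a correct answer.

dedupe_adjacent | reverse | drop(1) | caesar(7) | take(2) | drop_vowels

Check, running the answer program on each example:
  "wbwrgdvqnhun" -> "wbwrgdvqnhun" -> "nuhnqvdgrwbw" -> "uhnqvdgrwbw" -> "bouxcknydid" -> "bo" -> "b"
  "spns" -> "spns" -> "snps" -> "nps" -> "uwz" -> "uw" -> "w"
  "wwtm" -> "wtm" -> "mtw" -> "tw" -> "ad" -> "ad" -> "d"
  "ypvzrheh" -> "ypvzrheh" -> "hehrzvpy" -> "ehrzvpy" -> "loygcwf" -> "lo" -> "l"
  "vmbw" -> "vmbw" -> "wbmv" -> "bmv" -> "itc" -> "it" -> "t"
  "rgtfxbgb" -> "rgtfxbgb" -> "bgbxftgr" -> "gbxftgr" -> "niemany" -> "ni" -> "n"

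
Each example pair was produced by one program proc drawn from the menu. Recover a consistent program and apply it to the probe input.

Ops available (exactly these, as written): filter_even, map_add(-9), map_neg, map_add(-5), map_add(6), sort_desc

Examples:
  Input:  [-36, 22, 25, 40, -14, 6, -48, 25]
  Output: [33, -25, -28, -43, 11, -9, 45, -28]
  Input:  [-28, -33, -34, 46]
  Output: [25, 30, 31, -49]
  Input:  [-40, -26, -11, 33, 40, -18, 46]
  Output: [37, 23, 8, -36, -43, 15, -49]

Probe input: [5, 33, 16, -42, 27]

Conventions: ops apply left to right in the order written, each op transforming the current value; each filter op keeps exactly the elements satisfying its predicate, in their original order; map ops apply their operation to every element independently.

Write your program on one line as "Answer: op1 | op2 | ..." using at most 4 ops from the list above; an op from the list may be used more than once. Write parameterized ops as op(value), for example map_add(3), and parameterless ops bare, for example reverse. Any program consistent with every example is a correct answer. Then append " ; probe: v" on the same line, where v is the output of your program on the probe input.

map_neg | map_add(-9) | map_add(6) ; probe: [-8, -36, -19, 39, -30]

Check, running the answer program on each example:
  [-36, 22, 25, 40, -14, 6, -48, 25] -> [36, -22, -25, -40, 14, -6, 48, -25] -> [27, -31, -34, -49, 5, -15, 39, -34] -> [33, -25, -28, -43, 11, -9, 45, -28]
  [-28, -33, -34, 46] -> [28, 33, 34, -46] -> [19, 24, 25, -55] -> [25, 30, 31, -49]
  [-40, -26, -11, 33, 40, -18, 46] -> [40, 26, 11, -33, -40, 18, -46] -> [31, 17, 2, -42, -49, 9, -55] -> [37, 23, 8, -36, -43, 15, -49]
  probe: [5, 33, 16, -42, 27] -> [-5, -33, -16, 42, -27] -> [-14, -42, -25, 33, -36] -> [-8, -36, -19, 39, -30]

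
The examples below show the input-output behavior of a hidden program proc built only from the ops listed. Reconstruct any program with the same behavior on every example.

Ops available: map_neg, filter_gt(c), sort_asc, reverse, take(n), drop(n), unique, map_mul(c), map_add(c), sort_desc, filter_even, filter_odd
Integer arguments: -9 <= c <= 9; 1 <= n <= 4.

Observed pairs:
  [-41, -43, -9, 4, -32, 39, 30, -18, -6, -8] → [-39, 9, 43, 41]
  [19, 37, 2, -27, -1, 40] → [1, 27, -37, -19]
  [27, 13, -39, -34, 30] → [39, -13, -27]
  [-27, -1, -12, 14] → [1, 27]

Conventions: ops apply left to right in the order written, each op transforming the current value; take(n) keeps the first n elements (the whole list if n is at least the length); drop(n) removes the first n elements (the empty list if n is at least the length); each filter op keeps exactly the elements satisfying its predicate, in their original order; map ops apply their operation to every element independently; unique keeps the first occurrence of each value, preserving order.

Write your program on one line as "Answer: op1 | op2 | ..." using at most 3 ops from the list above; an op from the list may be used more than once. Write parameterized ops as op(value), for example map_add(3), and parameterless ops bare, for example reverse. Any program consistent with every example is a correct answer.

map_neg | reverse | filter_odd

Check, running the answer program on each example:
  [-41, -43, -9, 4, -32, 39, 30, -18, -6, -8] -> [41, 43, 9, -4, 32, -39, -30, 18, 6, 8] -> [8, 6, 18, -30, -39, 32, -4, 9, 43, 41] -> [-39, 9, 43, 41]
  [19, 37, 2, -27, -1, 40] -> [-19, -37, -2, 27, 1, -40] -> [-40, 1, 27, -2, -37, -19] -> [1, 27, -37, -19]
  [27, 13, -39, -34, 30] -> [-27, -13, 39, 34, -30] -> [-30, 34, 39, -13, -27] -> [39, -13, -27]
  [-27, -1, -12, 14] -> [27, 1, 12, -14] -> [-14, 12, 1, 27] -> [1, 27]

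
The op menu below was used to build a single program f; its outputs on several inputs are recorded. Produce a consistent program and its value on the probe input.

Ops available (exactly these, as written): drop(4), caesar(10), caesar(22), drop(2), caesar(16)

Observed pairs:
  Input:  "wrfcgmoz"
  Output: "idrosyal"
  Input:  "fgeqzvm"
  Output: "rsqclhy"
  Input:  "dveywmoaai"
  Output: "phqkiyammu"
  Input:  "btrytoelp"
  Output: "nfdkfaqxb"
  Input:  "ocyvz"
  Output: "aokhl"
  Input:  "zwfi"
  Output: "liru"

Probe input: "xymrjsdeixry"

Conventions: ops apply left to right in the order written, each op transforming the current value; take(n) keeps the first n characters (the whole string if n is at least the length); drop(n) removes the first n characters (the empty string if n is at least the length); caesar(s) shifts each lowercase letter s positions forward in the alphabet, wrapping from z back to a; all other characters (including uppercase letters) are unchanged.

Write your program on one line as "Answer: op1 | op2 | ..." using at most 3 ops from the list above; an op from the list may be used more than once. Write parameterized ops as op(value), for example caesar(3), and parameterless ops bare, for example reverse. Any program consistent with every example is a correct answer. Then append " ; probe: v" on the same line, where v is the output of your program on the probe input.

caesar(22) | caesar(16) ; probe: "jkydvepqujdk"

Check, running the answer program on each example:
  "wrfcgmoz" -> "snbycikv" -> "idrosyal"
  "fgeqzvm" -> "bcamvri" -> "rsqclhy"
  "dveywmoaai" -> "zrausikwwe" -> "phqkiyammu"
  "btrytoelp" -> "xpnupkahl" -> "nfdkfaqxb"
  "ocyvz" -> "kyurv" -> "aokhl"
  "zwfi" -> "vsbe" -> "liru"
  probe: "xymrjsdeixry" -> "tuinfozaetnu" -> "jkydvepqujdk"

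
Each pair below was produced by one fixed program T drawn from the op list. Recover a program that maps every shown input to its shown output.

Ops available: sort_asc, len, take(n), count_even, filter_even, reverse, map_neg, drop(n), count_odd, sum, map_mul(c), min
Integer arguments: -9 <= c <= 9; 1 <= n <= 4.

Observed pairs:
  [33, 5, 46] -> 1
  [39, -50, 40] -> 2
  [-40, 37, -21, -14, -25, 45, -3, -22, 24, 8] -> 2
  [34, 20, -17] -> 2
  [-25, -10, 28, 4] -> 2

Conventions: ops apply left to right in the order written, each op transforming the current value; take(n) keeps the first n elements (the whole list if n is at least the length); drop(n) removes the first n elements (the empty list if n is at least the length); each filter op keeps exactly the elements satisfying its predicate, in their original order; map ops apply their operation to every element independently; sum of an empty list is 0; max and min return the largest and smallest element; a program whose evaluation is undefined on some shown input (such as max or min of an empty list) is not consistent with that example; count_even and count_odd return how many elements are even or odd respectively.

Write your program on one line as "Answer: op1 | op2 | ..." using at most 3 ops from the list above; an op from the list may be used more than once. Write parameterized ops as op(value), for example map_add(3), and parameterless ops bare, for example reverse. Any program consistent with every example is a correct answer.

filter_even | take(2) | len

Check, running the answer program on each example:
  [33, 5, 46] -> [46] -> [46] -> 1
  [39, -50, 40] -> [-50, 40] -> [-50, 40] -> 2
  [-40, 37, -21, -14, -25, 45, -3, -22, 24, 8] -> [-40, -14, -22, 24, 8] -> [-40, -14] -> 2
  [34, 20, -17] -> [34, 20] -> [34, 20] -> 2
  [-25, -10, 28, 4] -> [-10, 28, 4] -> [-10, 28] -> 2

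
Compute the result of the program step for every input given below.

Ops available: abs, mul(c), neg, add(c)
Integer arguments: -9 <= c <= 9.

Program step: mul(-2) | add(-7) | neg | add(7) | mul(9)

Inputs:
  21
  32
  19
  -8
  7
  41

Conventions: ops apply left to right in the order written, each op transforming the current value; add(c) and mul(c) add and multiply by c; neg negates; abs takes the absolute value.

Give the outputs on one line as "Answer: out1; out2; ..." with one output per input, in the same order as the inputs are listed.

504; 702; 468; -18; 252; 864

Execution, op by op:
  21 -> -42 -> -49 -> 49 -> 56 -> 504
  32 -> -64 -> -71 -> 71 -> 78 -> 702
  19 -> -38 -> -45 -> 45 -> 52 -> 468
  -8 -> 16 -> 9 -> -9 -> -2 -> -18
  7 -> -14 -> -21 -> 21 -> 28 -> 252
  41 -> -82 -> -89 -> 89 -> 96 -> 864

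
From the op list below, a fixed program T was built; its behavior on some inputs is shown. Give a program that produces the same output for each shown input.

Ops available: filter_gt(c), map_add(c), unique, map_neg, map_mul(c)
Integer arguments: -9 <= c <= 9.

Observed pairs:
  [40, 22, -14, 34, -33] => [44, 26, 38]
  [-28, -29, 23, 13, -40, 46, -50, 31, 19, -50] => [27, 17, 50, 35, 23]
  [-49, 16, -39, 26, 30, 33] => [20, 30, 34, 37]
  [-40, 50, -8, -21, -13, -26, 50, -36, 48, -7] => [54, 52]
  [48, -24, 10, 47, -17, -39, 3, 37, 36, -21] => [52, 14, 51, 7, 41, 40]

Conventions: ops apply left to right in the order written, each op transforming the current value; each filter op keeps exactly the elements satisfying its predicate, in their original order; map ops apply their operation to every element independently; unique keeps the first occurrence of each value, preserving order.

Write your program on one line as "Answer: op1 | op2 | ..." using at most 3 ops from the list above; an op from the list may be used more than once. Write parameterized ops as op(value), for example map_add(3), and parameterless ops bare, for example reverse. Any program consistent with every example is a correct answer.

map_add(4) | filter_gt(-1) | unique

Check, running the answer program on each example:
  [40, 22, -14, 34, -33] -> [44, 26, -10, 38, -29] -> [44, 26, 38] -> [44, 26, 38]
  [-28, -29, 23, 13, -40, 46, -50, 31, 19, -50] -> [-24, -25, 27, 17, -36, 50, -46, 35, 23, -46] -> [27, 17, 50, 35, 23] -> [27, 17, 50, 35, 23]
  [-49, 16, -39, 26, 30, 33] -> [-45, 20, -35, 30, 34, 37] -> [20, 30, 34, 37] -> [20, 30, 34, 37]
  [-40, 50, -8, -21, -13, -26, 50, -36, 48, -7] -> [-36, 54, -4, -17, -9, -22, 54, -32, 52, -3] -> [54, 54, 52] -> [54, 52]
  [48, -24, 10, 47, -17, -39, 3, 37, 36, -21] -> [52, -20, 14, 51, -13, -35, 7, 41, 40, -17] -> [52, 14, 51, 7, 41, 40] -> [52, 14, 51, 7, 41, 40]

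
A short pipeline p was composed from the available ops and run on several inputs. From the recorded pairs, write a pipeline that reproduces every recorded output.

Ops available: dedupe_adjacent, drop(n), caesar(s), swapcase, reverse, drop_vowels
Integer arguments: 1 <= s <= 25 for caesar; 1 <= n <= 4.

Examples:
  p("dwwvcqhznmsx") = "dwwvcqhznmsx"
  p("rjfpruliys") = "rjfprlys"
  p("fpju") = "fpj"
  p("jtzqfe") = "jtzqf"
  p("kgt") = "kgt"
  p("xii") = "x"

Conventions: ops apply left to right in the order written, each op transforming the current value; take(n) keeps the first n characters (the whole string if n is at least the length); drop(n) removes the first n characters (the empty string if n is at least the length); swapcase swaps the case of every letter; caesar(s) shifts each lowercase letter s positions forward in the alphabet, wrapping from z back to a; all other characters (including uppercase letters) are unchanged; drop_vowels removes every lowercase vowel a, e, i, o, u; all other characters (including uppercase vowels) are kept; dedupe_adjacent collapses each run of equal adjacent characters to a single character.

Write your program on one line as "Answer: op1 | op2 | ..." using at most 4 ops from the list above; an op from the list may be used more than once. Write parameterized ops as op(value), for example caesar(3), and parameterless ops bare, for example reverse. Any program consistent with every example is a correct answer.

reverse | drop_vowels | reverse

Check, running the answer program on each example:
  "dwwvcqhznmsx" -> "xsmnzhqcvwwd" -> "xsmnzhqcvwwd" -> "dwwvcqhznmsx"
  "rjfpruliys" -> "syilurpfjr" -> "sylrpfjr" -> "rjfprlys"
  "fpju" -> "ujpf" -> "jpf" -> "fpj"
  "jtzqfe" -> "efqztj" -> "fqztj" -> "jtzqf"
  "kgt" -> "tgk" -> "tgk" -> "kgt"
  "xii" -> "iix" -> "x" -> "x"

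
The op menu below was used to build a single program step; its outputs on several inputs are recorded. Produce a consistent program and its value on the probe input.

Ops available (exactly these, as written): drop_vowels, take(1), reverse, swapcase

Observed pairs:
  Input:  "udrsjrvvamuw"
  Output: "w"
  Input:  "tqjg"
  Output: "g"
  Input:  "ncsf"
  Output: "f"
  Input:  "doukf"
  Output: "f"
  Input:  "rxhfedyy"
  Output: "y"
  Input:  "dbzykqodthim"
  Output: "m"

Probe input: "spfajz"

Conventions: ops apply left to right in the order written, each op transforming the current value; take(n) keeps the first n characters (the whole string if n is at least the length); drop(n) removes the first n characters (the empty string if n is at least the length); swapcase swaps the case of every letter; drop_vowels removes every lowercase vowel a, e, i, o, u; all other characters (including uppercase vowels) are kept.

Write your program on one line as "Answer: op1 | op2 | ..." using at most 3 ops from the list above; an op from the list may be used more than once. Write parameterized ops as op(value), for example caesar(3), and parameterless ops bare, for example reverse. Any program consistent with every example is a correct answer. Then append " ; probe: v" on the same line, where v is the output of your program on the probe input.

reverse | take(1) ; probe: "z"

Check, running the answer program on each example:
  "udrsjrvvamuw" -> "wumavvrjsrdu" -> "w"
  "tqjg" -> "gjqt" -> "g"
  "ncsf" -> "fscn" -> "f"
  "doukf" -> "fkuod" -> "f"
  "rxhfedyy" -> "yydefhxr" -> "y"
  "dbzykqodthim" -> "mihtdoqkyzbd" -> "m"
  probe: "spfajz" -> "zjafps" -> "z"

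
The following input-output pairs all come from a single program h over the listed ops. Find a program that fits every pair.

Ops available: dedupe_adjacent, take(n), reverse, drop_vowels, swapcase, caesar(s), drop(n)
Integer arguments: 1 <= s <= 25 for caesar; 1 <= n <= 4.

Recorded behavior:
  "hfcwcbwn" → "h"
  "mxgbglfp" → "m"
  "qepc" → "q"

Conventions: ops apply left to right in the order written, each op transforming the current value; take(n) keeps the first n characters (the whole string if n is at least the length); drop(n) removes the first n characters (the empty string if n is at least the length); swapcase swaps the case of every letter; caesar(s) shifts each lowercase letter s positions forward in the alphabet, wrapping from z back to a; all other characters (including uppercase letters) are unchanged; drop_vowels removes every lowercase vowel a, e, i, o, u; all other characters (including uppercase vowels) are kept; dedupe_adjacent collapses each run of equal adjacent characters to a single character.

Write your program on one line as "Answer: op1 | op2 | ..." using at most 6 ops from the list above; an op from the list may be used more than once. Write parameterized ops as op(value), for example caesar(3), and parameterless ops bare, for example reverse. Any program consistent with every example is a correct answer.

take(3) | swapcase | take(2) | reverse | swapcase | drop(1)

Check, running the answer program on each example:
  "hfcwcbwn" -> "hfc" -> "HFC" -> "HF" -> "FH" -> "fh" -> "h"
  "mxgbglfp" -> "mxg" -> "MXG" -> "MX" -> "XM" -> "xm" -> "m"
  "qepc" -> "qep" -> "QEP" -> "QE" -> "EQ" -> "eq" -> "q"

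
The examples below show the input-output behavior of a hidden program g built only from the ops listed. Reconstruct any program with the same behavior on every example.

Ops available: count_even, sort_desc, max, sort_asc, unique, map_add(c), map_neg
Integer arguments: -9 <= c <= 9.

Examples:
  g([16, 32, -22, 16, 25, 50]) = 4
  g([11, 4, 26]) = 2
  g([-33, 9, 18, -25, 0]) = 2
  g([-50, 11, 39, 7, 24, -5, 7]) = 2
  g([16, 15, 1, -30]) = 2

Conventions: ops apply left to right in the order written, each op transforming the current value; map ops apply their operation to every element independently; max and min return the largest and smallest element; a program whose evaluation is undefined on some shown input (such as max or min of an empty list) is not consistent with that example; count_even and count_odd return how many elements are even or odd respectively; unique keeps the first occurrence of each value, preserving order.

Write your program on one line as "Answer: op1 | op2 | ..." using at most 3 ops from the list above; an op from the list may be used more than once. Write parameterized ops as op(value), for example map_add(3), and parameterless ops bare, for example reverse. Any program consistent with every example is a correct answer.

unique | count_even

Check, running the answer program on each example:
  [16, 32, -22, 16, 25, 50] -> [16, 32, -22, 25, 50] -> 4
  [11, 4, 26] -> [11, 4, 26] -> 2
  [-33, 9, 18, -25, 0] -> [-33, 9, 18, -25, 0] -> 2
  [-50, 11, 39, 7, 24, -5, 7] -> [-50, 11, 39, 7, 24, -5] -> 2
  [16, 15, 1, -30] -> [16, 15, 1, -30] -> 2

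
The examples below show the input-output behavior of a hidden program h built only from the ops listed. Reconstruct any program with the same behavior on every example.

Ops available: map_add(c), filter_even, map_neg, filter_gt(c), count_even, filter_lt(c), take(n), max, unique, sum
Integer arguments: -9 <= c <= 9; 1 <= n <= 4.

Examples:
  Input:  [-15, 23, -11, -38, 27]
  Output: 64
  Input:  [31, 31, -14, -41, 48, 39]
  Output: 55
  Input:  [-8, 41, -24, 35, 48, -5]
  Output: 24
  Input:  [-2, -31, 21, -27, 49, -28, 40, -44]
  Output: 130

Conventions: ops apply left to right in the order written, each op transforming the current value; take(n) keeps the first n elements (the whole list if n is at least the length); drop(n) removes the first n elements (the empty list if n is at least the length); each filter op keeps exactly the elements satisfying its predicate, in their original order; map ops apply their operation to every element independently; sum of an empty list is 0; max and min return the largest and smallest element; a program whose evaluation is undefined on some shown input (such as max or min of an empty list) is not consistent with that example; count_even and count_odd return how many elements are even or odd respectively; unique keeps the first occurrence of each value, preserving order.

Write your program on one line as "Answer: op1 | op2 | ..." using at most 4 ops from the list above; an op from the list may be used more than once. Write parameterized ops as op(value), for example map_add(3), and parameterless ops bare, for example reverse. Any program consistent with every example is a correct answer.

filter_lt(5) | filter_lt(-9) | map_neg | sum

Check, running the answer program on each example:
  [-15, 23, -11, -38, 27] -> [-15, -11, -38] -> [-15, -11, -38] -> [15, 11, 38] -> 64
  [31, 31, -14, -41, 48, 39] -> [-14, -41] -> [-14, -41] -> [14, 41] -> 55
  [-8, 41, -24, 35, 48, -5] -> [-8, -24, -5] -> [-24] -> [24] -> 24
  [-2, -31, 21, -27, 49, -28, 40, -44] -> [-2, -31, -27, -28, -44] -> [-31, -27, -28, -44] -> [31, 27, 28, 44] -> 130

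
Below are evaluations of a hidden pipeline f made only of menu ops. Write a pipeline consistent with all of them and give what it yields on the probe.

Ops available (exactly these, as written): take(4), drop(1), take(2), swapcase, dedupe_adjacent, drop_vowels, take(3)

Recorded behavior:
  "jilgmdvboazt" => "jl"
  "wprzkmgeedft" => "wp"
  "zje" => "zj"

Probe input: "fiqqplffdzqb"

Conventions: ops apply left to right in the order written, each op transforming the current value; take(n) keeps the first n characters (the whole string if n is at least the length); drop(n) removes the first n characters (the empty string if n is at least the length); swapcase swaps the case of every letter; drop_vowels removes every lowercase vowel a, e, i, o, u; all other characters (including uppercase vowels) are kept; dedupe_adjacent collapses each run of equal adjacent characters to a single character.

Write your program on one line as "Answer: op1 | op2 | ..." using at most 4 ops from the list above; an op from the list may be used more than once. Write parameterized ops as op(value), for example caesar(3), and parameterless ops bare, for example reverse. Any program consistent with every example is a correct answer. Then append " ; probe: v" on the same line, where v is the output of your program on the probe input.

take(4) | drop_vowels | take(2) ; probe: "fq"

Check, running the answer program on each example:
  "jilgmdvboazt" -> "jilg" -> "jlg" -> "jl"
  "wprzkmgeedft" -> "wprz" -> "wprz" -> "wp"
  "zje" -> "zje" -> "zj" -> "zj"
  probe: "fiqqplffdzqb" -> "fiqq" -> "fqq" -> "fq"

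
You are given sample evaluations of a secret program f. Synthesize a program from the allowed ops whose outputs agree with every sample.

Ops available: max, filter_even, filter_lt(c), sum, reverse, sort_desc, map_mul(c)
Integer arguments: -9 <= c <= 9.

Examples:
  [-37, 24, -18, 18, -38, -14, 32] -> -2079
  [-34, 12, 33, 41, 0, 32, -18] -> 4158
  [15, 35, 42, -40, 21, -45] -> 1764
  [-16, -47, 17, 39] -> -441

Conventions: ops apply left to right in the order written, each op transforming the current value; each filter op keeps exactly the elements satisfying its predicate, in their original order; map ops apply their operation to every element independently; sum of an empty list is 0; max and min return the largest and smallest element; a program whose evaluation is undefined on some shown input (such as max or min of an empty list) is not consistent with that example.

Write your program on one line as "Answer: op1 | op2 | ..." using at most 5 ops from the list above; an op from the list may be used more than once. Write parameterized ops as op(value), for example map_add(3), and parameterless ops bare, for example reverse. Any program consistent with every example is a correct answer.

map_mul(-7) | reverse | map_mul(-9) | reverse | sum

Check, running the answer program on each example:
  [-37, 24, -18, 18, -38, -14, 32] -> [259, -168, 126, -126, 266, 98, -224] -> [-224, 98, 266, -126, 126, -168, 259] -> [2016, -882, -2394, 1134, -1134, 1512, -2331] -> [-2331, 1512, -1134, 1134, -2394, -882, 2016] -> -2079
  [-34, 12, 33, 41, 0, 32, -18] -> [238, -84, -231, -287, 0, -224, 126] -> [126, -224, 0, -287, -231, -84, 238] -> [-1134, 2016, 0, 2583, 2079, 756, -2142] -> [-2142, 756, 2079, 2583, 0, 2016, -1134] -> 4158
  [15, 35, 42, -40, 21, -45] -> [-105, -245, -294, 280, -147, 315] -> [315, -147, 280, -294, -245, -105] -> [-2835, 1323, -2520, 2646, 2205, 945] -> [945, 2205, 2646, -2520, 1323, -2835] -> 1764
  [-16, -47, 17, 39] -> [112, 329, -119, -273] -> [-273, -119, 329, 112] -> [2457, 1071, -2961, -1008] -> [-1008, -2961, 1071, 2457] -> -441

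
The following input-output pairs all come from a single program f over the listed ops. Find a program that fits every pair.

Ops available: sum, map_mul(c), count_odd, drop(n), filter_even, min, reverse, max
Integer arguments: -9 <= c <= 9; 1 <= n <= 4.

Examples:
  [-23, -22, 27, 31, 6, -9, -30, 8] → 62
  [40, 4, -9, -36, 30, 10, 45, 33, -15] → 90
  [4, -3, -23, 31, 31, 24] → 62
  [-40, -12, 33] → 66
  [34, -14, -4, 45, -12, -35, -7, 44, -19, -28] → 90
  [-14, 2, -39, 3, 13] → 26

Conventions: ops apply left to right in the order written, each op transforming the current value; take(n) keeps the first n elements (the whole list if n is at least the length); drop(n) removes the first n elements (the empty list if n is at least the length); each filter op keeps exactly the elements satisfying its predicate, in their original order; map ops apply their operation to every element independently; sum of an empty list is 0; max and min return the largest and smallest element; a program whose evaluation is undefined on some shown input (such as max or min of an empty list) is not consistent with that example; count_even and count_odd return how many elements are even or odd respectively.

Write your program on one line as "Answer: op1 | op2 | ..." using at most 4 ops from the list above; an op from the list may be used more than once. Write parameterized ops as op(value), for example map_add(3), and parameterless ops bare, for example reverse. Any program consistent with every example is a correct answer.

reverse | map_mul(2) | reverse | max

Check, running the answer program on each example:
  [-23, -22, 27, 31, 6, -9, -30, 8] -> [8, -30, -9, 6, 31, 27, -22, -23] -> [16, -60, -18, 12, 62, 54, -44, -46] -> [-46, -44, 54, 62, 12, -18, -60, 16] -> 62
  [40, 4, -9, -36, 30, 10, 45, 33, -15] -> [-15, 33, 45, 10, 30, -36, -9, 4, 40] -> [-30, 66, 90, 20, 60, -72, -18, 8, 80] -> [80, 8, -18, -72, 60, 20, 90, 66, -30] -> 90
  [4, -3, -23, 31, 31, 24] -> [24, 31, 31, -23, -3, 4] -> [48, 62, 62, -46, -6, 8] -> [8, -6, -46, 62, 62, 48] -> 62
  [-40, -12, 33] -> [33, -12, -40] -> [66, -24, -80] -> [-80, -24, 66] -> 66
  [34, -14, -4, 45, -12, -35, -7, 44, -19, -28] -> [-28, -19, 44, -7, -35, -12, 45, -4, -14, 34] -> [-56, -38, 88, -14, -70, -24, 90, -8, -28, 68] -> [68, -28, -8, 90, -24, -70, -14, 88, -38, -56] -> 90
  [-14, 2, -39, 3, 13] -> [13, 3, -39, 2, -14] -> [26, 6, -78, 4, -28] -> [-28, 4, -78, 6, 26] -> 26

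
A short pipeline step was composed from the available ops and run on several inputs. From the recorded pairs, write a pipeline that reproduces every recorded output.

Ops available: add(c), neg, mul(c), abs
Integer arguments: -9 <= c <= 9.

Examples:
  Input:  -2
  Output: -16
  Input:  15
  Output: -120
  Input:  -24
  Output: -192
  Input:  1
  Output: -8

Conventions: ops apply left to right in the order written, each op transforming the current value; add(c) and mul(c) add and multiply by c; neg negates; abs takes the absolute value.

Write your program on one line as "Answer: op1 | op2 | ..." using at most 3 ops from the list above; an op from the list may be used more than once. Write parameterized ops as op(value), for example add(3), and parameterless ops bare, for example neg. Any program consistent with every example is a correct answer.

abs | neg | mul(8)

Check, running the answer program on each example:
  -2 -> 2 -> -2 -> -16
  15 -> 15 -> -15 -> -120
  -24 -> 24 -> -24 -> -192
  1 -> 1 -> -1 -> -8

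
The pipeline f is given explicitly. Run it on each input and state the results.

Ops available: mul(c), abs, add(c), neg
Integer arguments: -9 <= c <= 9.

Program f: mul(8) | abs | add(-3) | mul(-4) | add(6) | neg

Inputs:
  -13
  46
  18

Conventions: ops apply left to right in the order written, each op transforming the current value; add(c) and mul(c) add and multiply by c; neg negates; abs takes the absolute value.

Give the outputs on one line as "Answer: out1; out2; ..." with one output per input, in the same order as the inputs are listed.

Execution, op by op:
  -13 -> -104 -> 104 -> 101 -> -404 -> -398 -> 398
  46 -> 368 -> 368 -> 365 -> -1460 -> -1454 -> 1454
  18 -> 144 -> 144 -> 141 -> -564 -> -558 -> 558

398; 1454; 558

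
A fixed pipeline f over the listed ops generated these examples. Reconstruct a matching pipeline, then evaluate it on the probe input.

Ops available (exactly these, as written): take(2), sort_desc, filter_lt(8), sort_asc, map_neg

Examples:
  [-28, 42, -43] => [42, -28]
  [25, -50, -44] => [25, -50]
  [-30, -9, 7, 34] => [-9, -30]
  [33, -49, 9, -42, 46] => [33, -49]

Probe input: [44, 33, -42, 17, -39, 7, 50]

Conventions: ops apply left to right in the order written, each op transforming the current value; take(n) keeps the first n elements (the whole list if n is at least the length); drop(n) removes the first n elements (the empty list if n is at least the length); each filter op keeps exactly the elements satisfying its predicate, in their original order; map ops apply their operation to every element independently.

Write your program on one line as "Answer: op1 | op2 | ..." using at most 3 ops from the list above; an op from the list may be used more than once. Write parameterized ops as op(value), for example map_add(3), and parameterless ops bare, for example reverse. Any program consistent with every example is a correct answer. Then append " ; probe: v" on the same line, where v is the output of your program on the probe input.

take(2) | sort_desc ; probe: [44, 33]

Check, running the answer program on each example:
  [-28, 42, -43] -> [-28, 42] -> [42, -28]
  [25, -50, -44] -> [25, -50] -> [25, -50]
  [-30, -9, 7, 34] -> [-30, -9] -> [-9, -30]
  [33, -49, 9, -42, 46] -> [33, -49] -> [33, -49]
  probe: [44, 33, -42, 17, -39, 7, 50] -> [44, 33] -> [44, 33]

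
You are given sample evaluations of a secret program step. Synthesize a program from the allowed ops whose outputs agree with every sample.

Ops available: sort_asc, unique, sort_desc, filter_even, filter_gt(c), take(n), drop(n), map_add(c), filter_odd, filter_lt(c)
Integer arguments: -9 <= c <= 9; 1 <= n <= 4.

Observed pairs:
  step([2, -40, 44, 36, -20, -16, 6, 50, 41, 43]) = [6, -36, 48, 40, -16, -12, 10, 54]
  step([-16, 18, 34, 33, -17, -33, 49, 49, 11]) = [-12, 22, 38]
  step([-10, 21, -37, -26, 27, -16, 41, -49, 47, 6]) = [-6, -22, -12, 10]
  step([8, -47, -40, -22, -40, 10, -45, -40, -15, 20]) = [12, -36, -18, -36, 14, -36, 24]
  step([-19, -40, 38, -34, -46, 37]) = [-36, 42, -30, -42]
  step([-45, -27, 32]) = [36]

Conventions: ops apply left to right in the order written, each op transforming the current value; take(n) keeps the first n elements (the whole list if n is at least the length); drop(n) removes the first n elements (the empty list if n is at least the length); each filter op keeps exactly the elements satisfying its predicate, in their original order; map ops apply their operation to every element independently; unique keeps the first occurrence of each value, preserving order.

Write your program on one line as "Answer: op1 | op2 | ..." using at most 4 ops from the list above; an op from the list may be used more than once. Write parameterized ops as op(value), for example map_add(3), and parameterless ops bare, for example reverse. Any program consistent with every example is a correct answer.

filter_even | map_add(6) | map_add(-2)

Check, running the answer program on each example:
  [2, -40, 44, 36, -20, -16, 6, 50, 41, 43] -> [2, -40, 44, 36, -20, -16, 6, 50] -> [8, -34, 50, 42, -14, -10, 12, 56] -> [6, -36, 48, 40, -16, -12, 10, 54]
  [-16, 18, 34, 33, -17, -33, 49, 49, 11] -> [-16, 18, 34] -> [-10, 24, 40] -> [-12, 22, 38]
  [-10, 21, -37, -26, 27, -16, 41, -49, 47, 6] -> [-10, -26, -16, 6] -> [-4, -20, -10, 12] -> [-6, -22, -12, 10]
  [8, -47, -40, -22, -40, 10, -45, -40, -15, 20] -> [8, -40, -22, -40, 10, -40, 20] -> [14, -34, -16, -34, 16, -34, 26] -> [12, -36, -18, -36, 14, -36, 24]
  [-19, -40, 38, -34, -46, 37] -> [-40, 38, -34, -46] -> [-34, 44, -28, -40] -> [-36, 42, -30, -42]
  [-45, -27, 32] -> [32] -> [38] -> [36]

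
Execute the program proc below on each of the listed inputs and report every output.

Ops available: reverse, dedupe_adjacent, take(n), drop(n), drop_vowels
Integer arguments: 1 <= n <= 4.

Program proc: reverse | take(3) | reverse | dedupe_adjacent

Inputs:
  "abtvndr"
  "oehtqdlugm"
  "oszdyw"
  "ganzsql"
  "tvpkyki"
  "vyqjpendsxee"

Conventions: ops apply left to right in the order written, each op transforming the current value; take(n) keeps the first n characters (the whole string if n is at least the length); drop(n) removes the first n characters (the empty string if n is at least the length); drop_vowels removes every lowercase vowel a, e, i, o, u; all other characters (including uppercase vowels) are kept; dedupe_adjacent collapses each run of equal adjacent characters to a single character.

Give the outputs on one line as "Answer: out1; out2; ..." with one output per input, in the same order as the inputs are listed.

Execution, op by op:
  "abtvndr" -> "rdnvtba" -> "rdn" -> "ndr" -> "ndr"
  "oehtqdlugm" -> "mguldqtheo" -> "mgu" -> "ugm" -> "ugm"
  "oszdyw" -> "wydzso" -> "wyd" -> "dyw" -> "dyw"
  "ganzsql" -> "lqsznag" -> "lqs" -> "sql" -> "sql"
  "tvpkyki" -> "ikykpvt" -> "iky" -> "yki" -> "yki"
  "vyqjpendsxee" -> "eexsdnepjqyv" -> "eex" -> "xee" -> "xe"

"ndr"; "ugm"; "dyw"; "sql"; "yki"; "xe"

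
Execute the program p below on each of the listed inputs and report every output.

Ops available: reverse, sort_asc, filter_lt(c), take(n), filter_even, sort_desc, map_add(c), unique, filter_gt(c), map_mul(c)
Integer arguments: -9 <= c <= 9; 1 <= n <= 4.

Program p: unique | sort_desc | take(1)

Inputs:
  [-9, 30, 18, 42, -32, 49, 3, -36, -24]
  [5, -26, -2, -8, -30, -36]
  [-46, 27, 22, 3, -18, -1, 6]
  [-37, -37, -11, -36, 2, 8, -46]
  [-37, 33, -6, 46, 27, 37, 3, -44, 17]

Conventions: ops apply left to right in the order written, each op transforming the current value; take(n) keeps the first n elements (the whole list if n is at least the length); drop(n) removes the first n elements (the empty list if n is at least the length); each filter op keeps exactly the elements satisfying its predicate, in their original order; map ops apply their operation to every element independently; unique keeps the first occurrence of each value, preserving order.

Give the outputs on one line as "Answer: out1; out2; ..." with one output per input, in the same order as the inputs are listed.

Execution, op by op:
  [-9, 30, 18, 42, -32, 49, 3, -36, -24] -> [-9, 30, 18, 42, -32, 49, 3, -36, -24] -> [49, 42, 30, 18, 3, -9, -24, -32, -36] -> [49]
  [5, -26, -2, -8, -30, -36] -> [5, -26, -2, -8, -30, -36] -> [5, -2, -8, -26, -30, -36] -> [5]
  [-46, 27, 22, 3, -18, -1, 6] -> [-46, 27, 22, 3, -18, -1, 6] -> [27, 22, 6, 3, -1, -18, -46] -> [27]
  [-37, -37, -11, -36, 2, 8, -46] -> [-37, -11, -36, 2, 8, -46] -> [8, 2, -11, -36, -37, -46] -> [8]
  [-37, 33, -6, 46, 27, 37, 3, -44, 17] -> [-37, 33, -6, 46, 27, 37, 3, -44, 17] -> [46, 37, 33, 27, 17, 3, -6, -37, -44] -> [46]

[49]; [5]; [27]; [8]; [46]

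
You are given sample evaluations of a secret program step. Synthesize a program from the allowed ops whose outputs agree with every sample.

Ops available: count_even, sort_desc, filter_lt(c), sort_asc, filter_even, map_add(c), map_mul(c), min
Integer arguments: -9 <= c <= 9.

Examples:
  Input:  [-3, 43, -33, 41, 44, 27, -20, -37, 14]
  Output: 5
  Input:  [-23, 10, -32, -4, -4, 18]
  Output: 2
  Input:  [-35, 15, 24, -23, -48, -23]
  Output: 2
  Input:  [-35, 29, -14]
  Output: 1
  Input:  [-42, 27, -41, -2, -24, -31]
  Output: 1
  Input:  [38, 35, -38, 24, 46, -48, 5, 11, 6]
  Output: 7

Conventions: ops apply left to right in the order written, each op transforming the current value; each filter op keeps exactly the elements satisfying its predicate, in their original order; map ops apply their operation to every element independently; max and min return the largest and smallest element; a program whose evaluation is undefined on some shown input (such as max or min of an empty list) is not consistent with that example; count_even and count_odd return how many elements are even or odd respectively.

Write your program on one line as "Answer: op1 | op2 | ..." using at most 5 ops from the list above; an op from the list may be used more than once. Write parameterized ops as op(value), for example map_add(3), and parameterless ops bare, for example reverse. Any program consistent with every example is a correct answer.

map_mul(-8) | filter_lt(-1) | sort_asc | count_even

Check, running the answer program on each example:
  [-3, 43, -33, 41, 44, 27, -20, -37, 14] -> [24, -344, 264, -328, -352, -216, 160, 296, -112] -> [-344, -328, -352, -216, -112] -> [-352, -344, -328, -216, -112] -> 5
  [-23, 10, -32, -4, -4, 18] -> [184, -80, 256, 32, 32, -144] -> [-80, -144] -> [-144, -80] -> 2
  [-35, 15, 24, -23, -48, -23] -> [280, -120, -192, 184, 384, 184] -> [-120, -192] -> [-192, -120] -> 2
  [-35, 29, -14] -> [280, -232, 112] -> [-232] -> [-232] -> 1
  [-42, 27, -41, -2, -24, -31] -> [336, -216, 328, 16, 192, 248] -> [-216] -> [-216] -> 1
  [38, 35, -38, 24, 46, -48, 5, 11, 6] -> [-304, -280, 304, -192, -368, 384, -40, -88, -48] -> [-304, -280, -192, -368, -40, -88, -48] -> [-368, -304, -280, -192, -88, -48, -40] -> 7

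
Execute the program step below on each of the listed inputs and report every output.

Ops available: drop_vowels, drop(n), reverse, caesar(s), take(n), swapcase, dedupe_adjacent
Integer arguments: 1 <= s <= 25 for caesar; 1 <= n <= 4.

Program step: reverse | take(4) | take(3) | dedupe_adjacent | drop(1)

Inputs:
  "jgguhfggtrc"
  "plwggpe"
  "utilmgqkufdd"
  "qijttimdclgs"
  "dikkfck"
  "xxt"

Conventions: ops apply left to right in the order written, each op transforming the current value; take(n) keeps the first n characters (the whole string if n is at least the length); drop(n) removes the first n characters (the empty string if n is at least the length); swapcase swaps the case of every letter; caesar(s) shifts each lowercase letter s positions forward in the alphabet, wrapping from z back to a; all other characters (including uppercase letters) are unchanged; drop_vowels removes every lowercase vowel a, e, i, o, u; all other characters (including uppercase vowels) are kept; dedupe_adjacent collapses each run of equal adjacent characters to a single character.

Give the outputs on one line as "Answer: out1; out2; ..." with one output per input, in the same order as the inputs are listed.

Execution, op by op:
  "jgguhfggtrc" -> "crtggfhuggj" -> "crtg" -> "crt" -> "crt" -> "rt"
  "plwggpe" -> "epggwlp" -> "epgg" -> "epg" -> "epg" -> "pg"
  "utilmgqkufdd" -> "ddfukqgmlitu" -> "ddfu" -> "ddf" -> "df" -> "f"
  "qijttimdclgs" -> "sglcdmittjiq" -> "sglc" -> "sgl" -> "sgl" -> "gl"
  "dikkfck" -> "kcfkkid" -> "kcfk" -> "kcf" -> "kcf" -> "cf"
  "xxt" -> "txx" -> "txx" -> "txx" -> "tx" -> "x"

"rt"; "pg"; "f"; "gl"; "cf"; "x"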